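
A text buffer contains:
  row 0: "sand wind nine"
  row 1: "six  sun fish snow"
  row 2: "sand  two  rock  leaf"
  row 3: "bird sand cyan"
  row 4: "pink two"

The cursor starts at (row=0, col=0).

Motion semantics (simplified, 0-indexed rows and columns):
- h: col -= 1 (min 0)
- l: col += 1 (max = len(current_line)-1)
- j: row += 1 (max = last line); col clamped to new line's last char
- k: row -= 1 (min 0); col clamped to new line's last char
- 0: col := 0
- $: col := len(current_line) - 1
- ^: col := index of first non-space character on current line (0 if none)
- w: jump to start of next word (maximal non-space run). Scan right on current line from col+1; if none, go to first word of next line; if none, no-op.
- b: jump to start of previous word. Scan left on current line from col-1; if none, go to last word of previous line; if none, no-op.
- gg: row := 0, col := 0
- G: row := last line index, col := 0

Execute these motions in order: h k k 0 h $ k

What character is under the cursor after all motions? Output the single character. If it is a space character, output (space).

After 1 (h): row=0 col=0 char='s'
After 2 (k): row=0 col=0 char='s'
After 3 (k): row=0 col=0 char='s'
After 4 (0): row=0 col=0 char='s'
After 5 (h): row=0 col=0 char='s'
After 6 ($): row=0 col=13 char='e'
After 7 (k): row=0 col=13 char='e'

Answer: e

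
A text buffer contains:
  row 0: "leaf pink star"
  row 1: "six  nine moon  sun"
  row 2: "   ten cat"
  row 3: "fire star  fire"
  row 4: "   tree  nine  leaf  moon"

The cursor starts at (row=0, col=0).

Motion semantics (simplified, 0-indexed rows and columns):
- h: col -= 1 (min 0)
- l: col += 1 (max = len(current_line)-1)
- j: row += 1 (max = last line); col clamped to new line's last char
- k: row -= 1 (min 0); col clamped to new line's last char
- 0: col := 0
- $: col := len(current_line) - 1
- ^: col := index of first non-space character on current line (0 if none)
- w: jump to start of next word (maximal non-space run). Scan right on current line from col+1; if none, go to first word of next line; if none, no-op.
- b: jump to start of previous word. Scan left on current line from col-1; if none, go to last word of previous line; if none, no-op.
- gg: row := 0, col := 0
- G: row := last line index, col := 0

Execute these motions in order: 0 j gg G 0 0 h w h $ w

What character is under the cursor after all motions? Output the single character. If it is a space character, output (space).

After 1 (0): row=0 col=0 char='l'
After 2 (j): row=1 col=0 char='s'
After 3 (gg): row=0 col=0 char='l'
After 4 (G): row=4 col=0 char='_'
After 5 (0): row=4 col=0 char='_'
After 6 (0): row=4 col=0 char='_'
After 7 (h): row=4 col=0 char='_'
After 8 (w): row=4 col=3 char='t'
After 9 (h): row=4 col=2 char='_'
After 10 ($): row=4 col=24 char='n'
After 11 (w): row=4 col=24 char='n'

Answer: n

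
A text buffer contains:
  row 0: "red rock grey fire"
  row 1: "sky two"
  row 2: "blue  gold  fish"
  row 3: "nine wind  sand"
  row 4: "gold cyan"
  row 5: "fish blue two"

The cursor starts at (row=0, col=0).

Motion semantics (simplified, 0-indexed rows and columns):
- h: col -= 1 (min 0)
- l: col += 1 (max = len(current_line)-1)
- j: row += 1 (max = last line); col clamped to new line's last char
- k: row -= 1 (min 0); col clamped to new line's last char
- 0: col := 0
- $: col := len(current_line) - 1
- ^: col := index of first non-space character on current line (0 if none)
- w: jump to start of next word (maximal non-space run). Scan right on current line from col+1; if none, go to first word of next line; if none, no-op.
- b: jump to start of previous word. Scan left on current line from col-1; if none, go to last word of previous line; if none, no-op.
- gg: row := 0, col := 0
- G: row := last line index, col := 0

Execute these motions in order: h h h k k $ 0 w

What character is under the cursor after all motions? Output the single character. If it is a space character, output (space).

After 1 (h): row=0 col=0 char='r'
After 2 (h): row=0 col=0 char='r'
After 3 (h): row=0 col=0 char='r'
After 4 (k): row=0 col=0 char='r'
After 5 (k): row=0 col=0 char='r'
After 6 ($): row=0 col=17 char='e'
After 7 (0): row=0 col=0 char='r'
After 8 (w): row=0 col=4 char='r'

Answer: r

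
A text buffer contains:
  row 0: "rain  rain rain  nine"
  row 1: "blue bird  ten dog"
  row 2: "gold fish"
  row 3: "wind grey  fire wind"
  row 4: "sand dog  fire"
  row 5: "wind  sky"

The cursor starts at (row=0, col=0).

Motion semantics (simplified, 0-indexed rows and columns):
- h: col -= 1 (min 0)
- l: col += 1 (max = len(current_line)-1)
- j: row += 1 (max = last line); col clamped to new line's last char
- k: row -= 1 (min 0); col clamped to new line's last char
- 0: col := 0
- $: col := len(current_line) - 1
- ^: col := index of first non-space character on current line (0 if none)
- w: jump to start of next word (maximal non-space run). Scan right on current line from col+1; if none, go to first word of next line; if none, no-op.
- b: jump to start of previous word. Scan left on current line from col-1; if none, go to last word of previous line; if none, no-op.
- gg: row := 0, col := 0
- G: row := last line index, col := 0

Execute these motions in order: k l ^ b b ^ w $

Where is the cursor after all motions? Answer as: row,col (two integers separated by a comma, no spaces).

Answer: 0,20

Derivation:
After 1 (k): row=0 col=0 char='r'
After 2 (l): row=0 col=1 char='a'
After 3 (^): row=0 col=0 char='r'
After 4 (b): row=0 col=0 char='r'
After 5 (b): row=0 col=0 char='r'
After 6 (^): row=0 col=0 char='r'
After 7 (w): row=0 col=6 char='r'
After 8 ($): row=0 col=20 char='e'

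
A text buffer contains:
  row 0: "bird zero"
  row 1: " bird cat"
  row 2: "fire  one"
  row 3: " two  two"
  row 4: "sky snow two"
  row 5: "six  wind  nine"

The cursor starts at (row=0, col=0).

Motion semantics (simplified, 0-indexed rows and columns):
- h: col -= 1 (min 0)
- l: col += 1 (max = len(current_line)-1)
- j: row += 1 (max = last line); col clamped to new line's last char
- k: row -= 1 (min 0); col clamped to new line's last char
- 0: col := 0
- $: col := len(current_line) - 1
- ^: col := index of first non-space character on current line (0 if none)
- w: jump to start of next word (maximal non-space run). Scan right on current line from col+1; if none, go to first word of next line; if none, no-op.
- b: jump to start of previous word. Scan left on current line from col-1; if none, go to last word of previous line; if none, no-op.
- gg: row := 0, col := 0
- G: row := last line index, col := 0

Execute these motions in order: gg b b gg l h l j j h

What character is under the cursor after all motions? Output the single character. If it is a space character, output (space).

After 1 (gg): row=0 col=0 char='b'
After 2 (b): row=0 col=0 char='b'
After 3 (b): row=0 col=0 char='b'
After 4 (gg): row=0 col=0 char='b'
After 5 (l): row=0 col=1 char='i'
After 6 (h): row=0 col=0 char='b'
After 7 (l): row=0 col=1 char='i'
After 8 (j): row=1 col=1 char='b'
After 9 (j): row=2 col=1 char='i'
After 10 (h): row=2 col=0 char='f'

Answer: f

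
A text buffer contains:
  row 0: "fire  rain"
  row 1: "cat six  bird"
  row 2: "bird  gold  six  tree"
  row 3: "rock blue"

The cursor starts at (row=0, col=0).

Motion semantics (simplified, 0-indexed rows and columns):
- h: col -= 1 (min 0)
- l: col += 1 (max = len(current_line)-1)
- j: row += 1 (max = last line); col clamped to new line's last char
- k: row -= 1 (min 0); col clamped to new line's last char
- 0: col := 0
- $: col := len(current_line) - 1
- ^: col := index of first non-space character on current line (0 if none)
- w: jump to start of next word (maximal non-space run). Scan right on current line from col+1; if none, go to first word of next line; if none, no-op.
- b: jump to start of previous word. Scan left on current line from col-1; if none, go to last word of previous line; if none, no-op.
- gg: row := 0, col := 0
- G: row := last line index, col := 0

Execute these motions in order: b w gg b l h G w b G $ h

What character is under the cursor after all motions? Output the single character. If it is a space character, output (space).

Answer: u

Derivation:
After 1 (b): row=0 col=0 char='f'
After 2 (w): row=0 col=6 char='r'
After 3 (gg): row=0 col=0 char='f'
After 4 (b): row=0 col=0 char='f'
After 5 (l): row=0 col=1 char='i'
After 6 (h): row=0 col=0 char='f'
After 7 (G): row=3 col=0 char='r'
After 8 (w): row=3 col=5 char='b'
After 9 (b): row=3 col=0 char='r'
After 10 (G): row=3 col=0 char='r'
After 11 ($): row=3 col=8 char='e'
After 12 (h): row=3 col=7 char='u'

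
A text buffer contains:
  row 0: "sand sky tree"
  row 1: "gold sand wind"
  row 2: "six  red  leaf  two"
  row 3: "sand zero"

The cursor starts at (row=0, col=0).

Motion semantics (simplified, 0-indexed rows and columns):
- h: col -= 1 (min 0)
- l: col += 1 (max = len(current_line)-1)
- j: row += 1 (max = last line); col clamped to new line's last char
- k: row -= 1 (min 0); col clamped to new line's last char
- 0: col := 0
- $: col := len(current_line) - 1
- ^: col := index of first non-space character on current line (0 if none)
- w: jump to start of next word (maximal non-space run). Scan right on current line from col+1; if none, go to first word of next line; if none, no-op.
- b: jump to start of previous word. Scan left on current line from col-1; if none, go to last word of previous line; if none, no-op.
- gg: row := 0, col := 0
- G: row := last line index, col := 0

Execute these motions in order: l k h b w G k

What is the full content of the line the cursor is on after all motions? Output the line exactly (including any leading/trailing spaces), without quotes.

Answer: six  red  leaf  two

Derivation:
After 1 (l): row=0 col=1 char='a'
After 2 (k): row=0 col=1 char='a'
After 3 (h): row=0 col=0 char='s'
After 4 (b): row=0 col=0 char='s'
After 5 (w): row=0 col=5 char='s'
After 6 (G): row=3 col=0 char='s'
After 7 (k): row=2 col=0 char='s'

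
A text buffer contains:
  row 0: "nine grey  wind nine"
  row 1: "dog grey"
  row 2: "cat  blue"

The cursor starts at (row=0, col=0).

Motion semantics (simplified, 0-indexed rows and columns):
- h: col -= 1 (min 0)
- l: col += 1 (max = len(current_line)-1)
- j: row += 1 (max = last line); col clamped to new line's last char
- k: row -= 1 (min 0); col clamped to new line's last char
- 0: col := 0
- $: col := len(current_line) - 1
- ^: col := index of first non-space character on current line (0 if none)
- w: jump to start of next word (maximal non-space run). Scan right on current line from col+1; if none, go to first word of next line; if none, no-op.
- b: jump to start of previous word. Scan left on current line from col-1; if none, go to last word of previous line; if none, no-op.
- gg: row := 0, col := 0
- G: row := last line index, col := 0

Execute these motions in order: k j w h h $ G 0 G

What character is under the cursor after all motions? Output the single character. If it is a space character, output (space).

Answer: c

Derivation:
After 1 (k): row=0 col=0 char='n'
After 2 (j): row=1 col=0 char='d'
After 3 (w): row=1 col=4 char='g'
After 4 (h): row=1 col=3 char='_'
After 5 (h): row=1 col=2 char='g'
After 6 ($): row=1 col=7 char='y'
After 7 (G): row=2 col=0 char='c'
After 8 (0): row=2 col=0 char='c'
After 9 (G): row=2 col=0 char='c'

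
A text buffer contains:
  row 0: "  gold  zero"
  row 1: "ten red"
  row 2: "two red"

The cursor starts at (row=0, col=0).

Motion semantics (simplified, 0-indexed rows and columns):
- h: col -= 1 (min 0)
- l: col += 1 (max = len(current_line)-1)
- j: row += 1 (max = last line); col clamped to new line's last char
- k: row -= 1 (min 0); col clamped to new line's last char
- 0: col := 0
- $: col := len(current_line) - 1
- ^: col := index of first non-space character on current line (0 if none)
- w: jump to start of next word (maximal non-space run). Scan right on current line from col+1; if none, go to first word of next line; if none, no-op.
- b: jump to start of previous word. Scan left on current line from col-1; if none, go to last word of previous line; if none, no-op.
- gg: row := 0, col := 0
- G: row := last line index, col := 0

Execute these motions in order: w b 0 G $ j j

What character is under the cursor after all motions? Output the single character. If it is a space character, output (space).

After 1 (w): row=0 col=2 char='g'
After 2 (b): row=0 col=2 char='g'
After 3 (0): row=0 col=0 char='_'
After 4 (G): row=2 col=0 char='t'
After 5 ($): row=2 col=6 char='d'
After 6 (j): row=2 col=6 char='d'
After 7 (j): row=2 col=6 char='d'

Answer: d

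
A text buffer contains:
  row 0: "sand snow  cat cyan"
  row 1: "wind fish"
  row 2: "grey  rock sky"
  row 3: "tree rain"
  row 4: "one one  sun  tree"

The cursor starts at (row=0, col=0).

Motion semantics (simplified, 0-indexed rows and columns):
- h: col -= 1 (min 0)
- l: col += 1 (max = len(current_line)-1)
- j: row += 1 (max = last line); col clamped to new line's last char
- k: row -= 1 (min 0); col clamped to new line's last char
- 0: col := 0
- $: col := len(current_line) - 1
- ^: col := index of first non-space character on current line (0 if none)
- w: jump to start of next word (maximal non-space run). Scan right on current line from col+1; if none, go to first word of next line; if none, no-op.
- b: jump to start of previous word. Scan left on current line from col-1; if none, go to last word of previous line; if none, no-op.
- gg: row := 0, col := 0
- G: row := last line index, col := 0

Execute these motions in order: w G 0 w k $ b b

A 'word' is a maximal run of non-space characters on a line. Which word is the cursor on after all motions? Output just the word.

After 1 (w): row=0 col=5 char='s'
After 2 (G): row=4 col=0 char='o'
After 3 (0): row=4 col=0 char='o'
After 4 (w): row=4 col=4 char='o'
After 5 (k): row=3 col=4 char='_'
After 6 ($): row=3 col=8 char='n'
After 7 (b): row=3 col=5 char='r'
After 8 (b): row=3 col=0 char='t'

Answer: tree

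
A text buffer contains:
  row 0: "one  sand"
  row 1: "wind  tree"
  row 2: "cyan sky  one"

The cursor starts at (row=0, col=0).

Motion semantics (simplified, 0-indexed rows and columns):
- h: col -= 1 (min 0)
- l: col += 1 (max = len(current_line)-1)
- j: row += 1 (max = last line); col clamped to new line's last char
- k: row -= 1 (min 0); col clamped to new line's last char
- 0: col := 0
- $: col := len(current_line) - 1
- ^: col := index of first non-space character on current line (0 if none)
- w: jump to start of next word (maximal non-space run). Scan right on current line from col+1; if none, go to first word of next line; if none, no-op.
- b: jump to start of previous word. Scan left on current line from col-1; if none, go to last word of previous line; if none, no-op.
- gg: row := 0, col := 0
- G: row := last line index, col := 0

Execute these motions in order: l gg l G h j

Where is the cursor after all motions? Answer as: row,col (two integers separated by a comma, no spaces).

After 1 (l): row=0 col=1 char='n'
After 2 (gg): row=0 col=0 char='o'
After 3 (l): row=0 col=1 char='n'
After 4 (G): row=2 col=0 char='c'
After 5 (h): row=2 col=0 char='c'
After 6 (j): row=2 col=0 char='c'

Answer: 2,0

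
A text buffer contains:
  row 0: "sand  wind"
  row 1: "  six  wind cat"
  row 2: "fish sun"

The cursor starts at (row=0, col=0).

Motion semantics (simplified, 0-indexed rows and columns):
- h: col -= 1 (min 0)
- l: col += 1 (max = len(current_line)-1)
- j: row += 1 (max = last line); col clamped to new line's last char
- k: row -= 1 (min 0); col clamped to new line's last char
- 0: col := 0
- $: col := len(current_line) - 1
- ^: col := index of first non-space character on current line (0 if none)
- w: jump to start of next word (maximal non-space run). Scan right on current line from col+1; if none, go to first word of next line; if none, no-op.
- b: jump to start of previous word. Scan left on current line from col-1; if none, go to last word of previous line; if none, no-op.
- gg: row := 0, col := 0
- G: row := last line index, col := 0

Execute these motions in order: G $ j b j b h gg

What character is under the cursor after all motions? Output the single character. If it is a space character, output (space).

Answer: s

Derivation:
After 1 (G): row=2 col=0 char='f'
After 2 ($): row=2 col=7 char='n'
After 3 (j): row=2 col=7 char='n'
After 4 (b): row=2 col=5 char='s'
After 5 (j): row=2 col=5 char='s'
After 6 (b): row=2 col=0 char='f'
After 7 (h): row=2 col=0 char='f'
After 8 (gg): row=0 col=0 char='s'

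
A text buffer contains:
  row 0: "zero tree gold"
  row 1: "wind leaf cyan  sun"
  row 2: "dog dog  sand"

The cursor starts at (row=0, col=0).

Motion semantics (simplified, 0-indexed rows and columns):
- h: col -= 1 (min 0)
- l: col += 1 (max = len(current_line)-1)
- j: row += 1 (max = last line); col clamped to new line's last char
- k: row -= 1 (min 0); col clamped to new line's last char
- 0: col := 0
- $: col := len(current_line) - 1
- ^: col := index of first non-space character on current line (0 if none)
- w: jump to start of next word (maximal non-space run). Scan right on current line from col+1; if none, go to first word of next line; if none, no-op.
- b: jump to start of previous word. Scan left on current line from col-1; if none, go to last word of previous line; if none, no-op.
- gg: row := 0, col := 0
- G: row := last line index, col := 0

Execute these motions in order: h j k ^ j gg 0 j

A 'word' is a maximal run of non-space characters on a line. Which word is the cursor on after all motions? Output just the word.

Answer: wind

Derivation:
After 1 (h): row=0 col=0 char='z'
After 2 (j): row=1 col=0 char='w'
After 3 (k): row=0 col=0 char='z'
After 4 (^): row=0 col=0 char='z'
After 5 (j): row=1 col=0 char='w'
After 6 (gg): row=0 col=0 char='z'
After 7 (0): row=0 col=0 char='z'
After 8 (j): row=1 col=0 char='w'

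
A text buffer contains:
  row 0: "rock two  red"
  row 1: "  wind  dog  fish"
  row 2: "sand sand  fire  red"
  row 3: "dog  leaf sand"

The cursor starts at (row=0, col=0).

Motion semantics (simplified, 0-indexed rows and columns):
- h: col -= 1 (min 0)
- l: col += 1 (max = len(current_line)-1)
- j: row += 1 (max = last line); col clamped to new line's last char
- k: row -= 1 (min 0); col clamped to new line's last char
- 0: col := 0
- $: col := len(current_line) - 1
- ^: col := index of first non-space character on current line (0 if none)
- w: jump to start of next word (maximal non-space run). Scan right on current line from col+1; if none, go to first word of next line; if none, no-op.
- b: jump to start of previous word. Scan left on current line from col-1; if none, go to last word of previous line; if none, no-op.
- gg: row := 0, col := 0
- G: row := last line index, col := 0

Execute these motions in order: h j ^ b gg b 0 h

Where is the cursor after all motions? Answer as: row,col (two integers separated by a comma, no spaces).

After 1 (h): row=0 col=0 char='r'
After 2 (j): row=1 col=0 char='_'
After 3 (^): row=1 col=2 char='w'
After 4 (b): row=0 col=10 char='r'
After 5 (gg): row=0 col=0 char='r'
After 6 (b): row=0 col=0 char='r'
After 7 (0): row=0 col=0 char='r'
After 8 (h): row=0 col=0 char='r'

Answer: 0,0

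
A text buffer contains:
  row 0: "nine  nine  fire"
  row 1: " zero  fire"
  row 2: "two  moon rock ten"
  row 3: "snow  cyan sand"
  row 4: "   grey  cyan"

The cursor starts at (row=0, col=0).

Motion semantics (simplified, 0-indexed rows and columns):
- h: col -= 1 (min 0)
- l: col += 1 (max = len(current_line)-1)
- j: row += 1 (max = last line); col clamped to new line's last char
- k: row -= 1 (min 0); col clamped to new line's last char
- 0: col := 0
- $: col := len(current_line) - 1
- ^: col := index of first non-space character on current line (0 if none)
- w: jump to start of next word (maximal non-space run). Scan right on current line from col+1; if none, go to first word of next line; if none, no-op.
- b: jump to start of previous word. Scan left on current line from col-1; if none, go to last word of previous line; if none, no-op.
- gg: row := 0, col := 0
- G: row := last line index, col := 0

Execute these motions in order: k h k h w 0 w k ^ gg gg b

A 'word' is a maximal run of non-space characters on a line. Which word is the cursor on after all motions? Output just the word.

Answer: nine

Derivation:
After 1 (k): row=0 col=0 char='n'
After 2 (h): row=0 col=0 char='n'
After 3 (k): row=0 col=0 char='n'
After 4 (h): row=0 col=0 char='n'
After 5 (w): row=0 col=6 char='n'
After 6 (0): row=0 col=0 char='n'
After 7 (w): row=0 col=6 char='n'
After 8 (k): row=0 col=6 char='n'
After 9 (^): row=0 col=0 char='n'
After 10 (gg): row=0 col=0 char='n'
After 11 (gg): row=0 col=0 char='n'
After 12 (b): row=0 col=0 char='n'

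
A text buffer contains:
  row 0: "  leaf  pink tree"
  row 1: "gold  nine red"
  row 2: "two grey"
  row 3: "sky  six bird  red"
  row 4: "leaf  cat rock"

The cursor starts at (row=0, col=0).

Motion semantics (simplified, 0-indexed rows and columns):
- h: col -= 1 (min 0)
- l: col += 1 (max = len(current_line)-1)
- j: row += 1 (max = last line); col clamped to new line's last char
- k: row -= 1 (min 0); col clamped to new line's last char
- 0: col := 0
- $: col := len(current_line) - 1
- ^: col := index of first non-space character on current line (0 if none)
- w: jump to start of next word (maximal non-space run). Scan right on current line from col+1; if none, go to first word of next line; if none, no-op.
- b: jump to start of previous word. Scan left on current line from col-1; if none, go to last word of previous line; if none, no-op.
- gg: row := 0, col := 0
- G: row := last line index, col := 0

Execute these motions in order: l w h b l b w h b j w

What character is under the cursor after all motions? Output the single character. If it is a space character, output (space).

Answer: n

Derivation:
After 1 (l): row=0 col=1 char='_'
After 2 (w): row=0 col=2 char='l'
After 3 (h): row=0 col=1 char='_'
After 4 (b): row=0 col=1 char='_'
After 5 (l): row=0 col=2 char='l'
After 6 (b): row=0 col=2 char='l'
After 7 (w): row=0 col=8 char='p'
After 8 (h): row=0 col=7 char='_'
After 9 (b): row=0 col=2 char='l'
After 10 (j): row=1 col=2 char='l'
After 11 (w): row=1 col=6 char='n'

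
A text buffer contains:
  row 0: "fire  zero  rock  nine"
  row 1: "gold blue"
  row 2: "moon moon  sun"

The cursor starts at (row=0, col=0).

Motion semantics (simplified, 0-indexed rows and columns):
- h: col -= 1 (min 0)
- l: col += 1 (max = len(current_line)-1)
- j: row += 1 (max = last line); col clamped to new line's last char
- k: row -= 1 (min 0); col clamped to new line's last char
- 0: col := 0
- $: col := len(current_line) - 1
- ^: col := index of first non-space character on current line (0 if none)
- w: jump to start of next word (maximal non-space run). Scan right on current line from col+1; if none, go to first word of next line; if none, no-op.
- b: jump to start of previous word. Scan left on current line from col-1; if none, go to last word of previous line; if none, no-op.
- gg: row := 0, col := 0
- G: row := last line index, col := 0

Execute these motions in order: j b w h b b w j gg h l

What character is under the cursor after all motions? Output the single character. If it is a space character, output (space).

After 1 (j): row=1 col=0 char='g'
After 2 (b): row=0 col=18 char='n'
After 3 (w): row=1 col=0 char='g'
After 4 (h): row=1 col=0 char='g'
After 5 (b): row=0 col=18 char='n'
After 6 (b): row=0 col=12 char='r'
After 7 (w): row=0 col=18 char='n'
After 8 (j): row=1 col=8 char='e'
After 9 (gg): row=0 col=0 char='f'
After 10 (h): row=0 col=0 char='f'
After 11 (l): row=0 col=1 char='i'

Answer: i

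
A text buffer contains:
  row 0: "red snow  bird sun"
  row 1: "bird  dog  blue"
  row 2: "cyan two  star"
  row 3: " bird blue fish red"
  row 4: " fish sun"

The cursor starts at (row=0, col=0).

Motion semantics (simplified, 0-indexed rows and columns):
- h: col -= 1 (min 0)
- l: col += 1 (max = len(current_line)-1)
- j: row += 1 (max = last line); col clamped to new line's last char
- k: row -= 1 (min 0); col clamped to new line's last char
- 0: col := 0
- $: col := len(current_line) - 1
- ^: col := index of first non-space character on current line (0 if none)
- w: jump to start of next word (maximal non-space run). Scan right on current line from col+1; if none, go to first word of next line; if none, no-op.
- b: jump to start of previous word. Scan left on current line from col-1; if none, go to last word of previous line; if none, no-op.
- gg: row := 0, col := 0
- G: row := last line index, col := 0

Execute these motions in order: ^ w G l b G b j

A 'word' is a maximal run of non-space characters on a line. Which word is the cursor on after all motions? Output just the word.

Answer: sun

Derivation:
After 1 (^): row=0 col=0 char='r'
After 2 (w): row=0 col=4 char='s'
After 3 (G): row=4 col=0 char='_'
After 4 (l): row=4 col=1 char='f'
After 5 (b): row=3 col=16 char='r'
After 6 (G): row=4 col=0 char='_'
After 7 (b): row=3 col=16 char='r'
After 8 (j): row=4 col=8 char='n'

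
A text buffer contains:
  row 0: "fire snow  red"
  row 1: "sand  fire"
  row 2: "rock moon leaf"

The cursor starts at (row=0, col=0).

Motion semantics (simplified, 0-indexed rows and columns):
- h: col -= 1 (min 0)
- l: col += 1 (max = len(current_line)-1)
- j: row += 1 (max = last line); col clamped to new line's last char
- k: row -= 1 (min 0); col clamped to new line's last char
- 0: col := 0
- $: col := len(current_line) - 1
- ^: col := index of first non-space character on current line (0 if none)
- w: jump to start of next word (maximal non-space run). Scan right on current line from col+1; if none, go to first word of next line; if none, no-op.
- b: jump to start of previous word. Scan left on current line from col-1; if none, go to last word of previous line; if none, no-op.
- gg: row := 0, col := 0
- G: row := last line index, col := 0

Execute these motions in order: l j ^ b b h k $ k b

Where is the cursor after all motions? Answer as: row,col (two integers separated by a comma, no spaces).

Answer: 0,11

Derivation:
After 1 (l): row=0 col=1 char='i'
After 2 (j): row=1 col=1 char='a'
After 3 (^): row=1 col=0 char='s'
After 4 (b): row=0 col=11 char='r'
After 5 (b): row=0 col=5 char='s'
After 6 (h): row=0 col=4 char='_'
After 7 (k): row=0 col=4 char='_'
After 8 ($): row=0 col=13 char='d'
After 9 (k): row=0 col=13 char='d'
After 10 (b): row=0 col=11 char='r'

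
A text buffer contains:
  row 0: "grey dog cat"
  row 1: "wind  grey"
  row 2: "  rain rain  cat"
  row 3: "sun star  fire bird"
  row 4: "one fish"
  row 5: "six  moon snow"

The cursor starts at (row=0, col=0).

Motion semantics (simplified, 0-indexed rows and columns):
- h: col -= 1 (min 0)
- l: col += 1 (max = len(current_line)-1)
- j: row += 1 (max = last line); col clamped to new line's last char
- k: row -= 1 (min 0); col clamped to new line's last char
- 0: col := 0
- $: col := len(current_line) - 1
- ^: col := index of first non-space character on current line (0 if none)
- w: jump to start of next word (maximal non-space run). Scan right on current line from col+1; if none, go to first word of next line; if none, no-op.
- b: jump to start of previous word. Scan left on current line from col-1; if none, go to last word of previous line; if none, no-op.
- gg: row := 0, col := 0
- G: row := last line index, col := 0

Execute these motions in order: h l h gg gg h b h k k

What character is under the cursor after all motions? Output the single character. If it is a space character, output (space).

Answer: g

Derivation:
After 1 (h): row=0 col=0 char='g'
After 2 (l): row=0 col=1 char='r'
After 3 (h): row=0 col=0 char='g'
After 4 (gg): row=0 col=0 char='g'
After 5 (gg): row=0 col=0 char='g'
After 6 (h): row=0 col=0 char='g'
After 7 (b): row=0 col=0 char='g'
After 8 (h): row=0 col=0 char='g'
After 9 (k): row=0 col=0 char='g'
After 10 (k): row=0 col=0 char='g'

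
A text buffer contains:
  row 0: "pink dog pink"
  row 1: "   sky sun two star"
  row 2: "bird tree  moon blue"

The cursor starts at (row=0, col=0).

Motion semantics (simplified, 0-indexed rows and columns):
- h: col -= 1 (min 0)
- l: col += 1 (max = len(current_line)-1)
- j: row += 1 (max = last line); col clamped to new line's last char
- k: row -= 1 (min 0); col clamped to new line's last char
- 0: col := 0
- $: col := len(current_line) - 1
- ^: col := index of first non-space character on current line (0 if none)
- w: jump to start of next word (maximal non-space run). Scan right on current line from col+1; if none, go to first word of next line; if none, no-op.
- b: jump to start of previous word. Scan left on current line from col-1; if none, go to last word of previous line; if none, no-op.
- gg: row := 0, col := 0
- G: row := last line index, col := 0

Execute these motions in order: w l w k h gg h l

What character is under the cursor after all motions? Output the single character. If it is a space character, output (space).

Answer: i

Derivation:
After 1 (w): row=0 col=5 char='d'
After 2 (l): row=0 col=6 char='o'
After 3 (w): row=0 col=9 char='p'
After 4 (k): row=0 col=9 char='p'
After 5 (h): row=0 col=8 char='_'
After 6 (gg): row=0 col=0 char='p'
After 7 (h): row=0 col=0 char='p'
After 8 (l): row=0 col=1 char='i'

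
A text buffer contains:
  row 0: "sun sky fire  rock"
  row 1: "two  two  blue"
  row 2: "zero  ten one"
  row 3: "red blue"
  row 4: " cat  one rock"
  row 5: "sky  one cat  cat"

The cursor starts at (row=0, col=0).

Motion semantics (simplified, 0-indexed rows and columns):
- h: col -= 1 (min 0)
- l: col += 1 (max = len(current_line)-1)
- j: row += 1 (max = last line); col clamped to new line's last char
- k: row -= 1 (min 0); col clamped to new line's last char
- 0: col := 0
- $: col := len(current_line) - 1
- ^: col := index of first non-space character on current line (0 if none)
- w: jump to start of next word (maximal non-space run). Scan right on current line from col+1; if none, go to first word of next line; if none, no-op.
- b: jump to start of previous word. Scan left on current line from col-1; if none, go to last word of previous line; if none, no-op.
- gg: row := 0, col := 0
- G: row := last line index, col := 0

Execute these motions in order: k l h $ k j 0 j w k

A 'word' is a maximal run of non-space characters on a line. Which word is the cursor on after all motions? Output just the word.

Answer: two

Derivation:
After 1 (k): row=0 col=0 char='s'
After 2 (l): row=0 col=1 char='u'
After 3 (h): row=0 col=0 char='s'
After 4 ($): row=0 col=17 char='k'
After 5 (k): row=0 col=17 char='k'
After 6 (j): row=1 col=13 char='e'
After 7 (0): row=1 col=0 char='t'
After 8 (j): row=2 col=0 char='z'
After 9 (w): row=2 col=6 char='t'
After 10 (k): row=1 col=6 char='w'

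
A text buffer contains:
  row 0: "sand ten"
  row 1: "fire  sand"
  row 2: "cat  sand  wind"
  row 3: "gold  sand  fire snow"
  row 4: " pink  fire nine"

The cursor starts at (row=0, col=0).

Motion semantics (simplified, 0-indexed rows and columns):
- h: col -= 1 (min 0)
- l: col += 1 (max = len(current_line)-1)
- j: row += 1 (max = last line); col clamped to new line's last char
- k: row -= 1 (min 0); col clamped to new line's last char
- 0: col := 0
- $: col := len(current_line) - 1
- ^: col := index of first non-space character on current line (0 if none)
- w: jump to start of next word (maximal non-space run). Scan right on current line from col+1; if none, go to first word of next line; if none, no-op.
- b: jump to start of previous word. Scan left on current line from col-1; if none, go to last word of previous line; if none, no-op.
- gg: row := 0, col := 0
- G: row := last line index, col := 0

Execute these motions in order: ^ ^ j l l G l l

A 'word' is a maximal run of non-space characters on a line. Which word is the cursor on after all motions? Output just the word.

After 1 (^): row=0 col=0 char='s'
After 2 (^): row=0 col=0 char='s'
After 3 (j): row=1 col=0 char='f'
After 4 (l): row=1 col=1 char='i'
After 5 (l): row=1 col=2 char='r'
After 6 (G): row=4 col=0 char='_'
After 7 (l): row=4 col=1 char='p'
After 8 (l): row=4 col=2 char='i'

Answer: pink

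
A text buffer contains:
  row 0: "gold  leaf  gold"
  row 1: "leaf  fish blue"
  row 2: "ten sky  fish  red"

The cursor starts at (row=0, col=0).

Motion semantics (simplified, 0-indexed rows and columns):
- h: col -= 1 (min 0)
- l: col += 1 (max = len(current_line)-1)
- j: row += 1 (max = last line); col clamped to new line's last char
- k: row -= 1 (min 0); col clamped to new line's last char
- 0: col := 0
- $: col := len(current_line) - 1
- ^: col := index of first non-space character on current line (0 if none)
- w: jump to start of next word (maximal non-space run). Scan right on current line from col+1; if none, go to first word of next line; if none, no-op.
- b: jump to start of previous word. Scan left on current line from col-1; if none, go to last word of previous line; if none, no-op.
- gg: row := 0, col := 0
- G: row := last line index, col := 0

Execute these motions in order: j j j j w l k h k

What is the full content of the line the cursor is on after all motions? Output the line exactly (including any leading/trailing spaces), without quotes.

Answer: gold  leaf  gold

Derivation:
After 1 (j): row=1 col=0 char='l'
After 2 (j): row=2 col=0 char='t'
After 3 (j): row=2 col=0 char='t'
After 4 (j): row=2 col=0 char='t'
After 5 (w): row=2 col=4 char='s'
After 6 (l): row=2 col=5 char='k'
After 7 (k): row=1 col=5 char='_'
After 8 (h): row=1 col=4 char='_'
After 9 (k): row=0 col=4 char='_'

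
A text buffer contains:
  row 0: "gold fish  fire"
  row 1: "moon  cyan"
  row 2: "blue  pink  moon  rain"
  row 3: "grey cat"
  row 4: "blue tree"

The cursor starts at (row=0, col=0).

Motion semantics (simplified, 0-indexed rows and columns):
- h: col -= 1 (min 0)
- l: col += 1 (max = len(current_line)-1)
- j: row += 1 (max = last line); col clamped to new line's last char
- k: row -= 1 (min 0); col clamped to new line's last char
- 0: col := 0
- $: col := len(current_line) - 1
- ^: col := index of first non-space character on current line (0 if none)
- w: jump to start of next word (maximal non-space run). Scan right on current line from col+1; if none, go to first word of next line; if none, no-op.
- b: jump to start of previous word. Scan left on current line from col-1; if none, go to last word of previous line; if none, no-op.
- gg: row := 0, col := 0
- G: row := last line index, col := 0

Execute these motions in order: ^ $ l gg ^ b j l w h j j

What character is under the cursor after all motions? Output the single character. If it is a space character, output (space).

After 1 (^): row=0 col=0 char='g'
After 2 ($): row=0 col=14 char='e'
After 3 (l): row=0 col=14 char='e'
After 4 (gg): row=0 col=0 char='g'
After 5 (^): row=0 col=0 char='g'
After 6 (b): row=0 col=0 char='g'
After 7 (j): row=1 col=0 char='m'
After 8 (l): row=1 col=1 char='o'
After 9 (w): row=1 col=6 char='c'
After 10 (h): row=1 col=5 char='_'
After 11 (j): row=2 col=5 char='_'
After 12 (j): row=3 col=5 char='c'

Answer: c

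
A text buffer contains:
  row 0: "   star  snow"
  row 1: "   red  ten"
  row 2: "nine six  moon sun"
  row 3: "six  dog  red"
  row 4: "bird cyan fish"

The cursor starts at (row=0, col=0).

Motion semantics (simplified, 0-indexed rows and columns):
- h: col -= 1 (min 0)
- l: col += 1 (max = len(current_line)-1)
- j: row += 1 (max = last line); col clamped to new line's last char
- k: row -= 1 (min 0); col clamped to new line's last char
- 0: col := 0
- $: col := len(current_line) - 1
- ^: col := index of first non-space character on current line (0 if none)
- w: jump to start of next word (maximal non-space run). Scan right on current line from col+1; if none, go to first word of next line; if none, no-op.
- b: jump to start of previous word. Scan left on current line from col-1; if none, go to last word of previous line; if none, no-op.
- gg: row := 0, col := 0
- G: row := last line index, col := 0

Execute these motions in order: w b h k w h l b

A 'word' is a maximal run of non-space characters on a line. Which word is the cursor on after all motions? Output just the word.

After 1 (w): row=0 col=3 char='s'
After 2 (b): row=0 col=3 char='s'
After 3 (h): row=0 col=2 char='_'
After 4 (k): row=0 col=2 char='_'
After 5 (w): row=0 col=3 char='s'
After 6 (h): row=0 col=2 char='_'
After 7 (l): row=0 col=3 char='s'
After 8 (b): row=0 col=3 char='s'

Answer: star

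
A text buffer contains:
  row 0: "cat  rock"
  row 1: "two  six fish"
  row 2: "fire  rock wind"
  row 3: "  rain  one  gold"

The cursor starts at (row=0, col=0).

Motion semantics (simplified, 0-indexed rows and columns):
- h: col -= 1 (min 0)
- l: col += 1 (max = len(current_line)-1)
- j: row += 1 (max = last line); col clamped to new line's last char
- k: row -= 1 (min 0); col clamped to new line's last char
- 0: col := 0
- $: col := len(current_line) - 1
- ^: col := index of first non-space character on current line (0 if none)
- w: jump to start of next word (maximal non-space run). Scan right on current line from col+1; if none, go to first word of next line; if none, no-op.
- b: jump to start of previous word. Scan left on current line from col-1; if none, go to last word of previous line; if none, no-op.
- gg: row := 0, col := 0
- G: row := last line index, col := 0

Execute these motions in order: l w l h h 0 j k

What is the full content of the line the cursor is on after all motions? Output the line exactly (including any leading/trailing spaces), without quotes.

Answer: cat  rock

Derivation:
After 1 (l): row=0 col=1 char='a'
After 2 (w): row=0 col=5 char='r'
After 3 (l): row=0 col=6 char='o'
After 4 (h): row=0 col=5 char='r'
After 5 (h): row=0 col=4 char='_'
After 6 (0): row=0 col=0 char='c'
After 7 (j): row=1 col=0 char='t'
After 8 (k): row=0 col=0 char='c'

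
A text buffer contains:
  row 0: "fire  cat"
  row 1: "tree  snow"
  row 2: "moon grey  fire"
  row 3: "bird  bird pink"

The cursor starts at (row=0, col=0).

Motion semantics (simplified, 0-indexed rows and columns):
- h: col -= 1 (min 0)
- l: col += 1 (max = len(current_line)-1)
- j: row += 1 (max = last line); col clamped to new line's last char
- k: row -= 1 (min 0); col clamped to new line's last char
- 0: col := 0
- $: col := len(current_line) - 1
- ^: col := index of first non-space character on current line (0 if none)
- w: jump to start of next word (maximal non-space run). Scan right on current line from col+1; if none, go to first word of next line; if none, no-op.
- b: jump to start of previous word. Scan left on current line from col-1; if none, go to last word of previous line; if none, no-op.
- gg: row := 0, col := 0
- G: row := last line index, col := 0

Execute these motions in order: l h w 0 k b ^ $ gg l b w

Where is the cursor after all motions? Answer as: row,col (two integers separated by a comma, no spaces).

Answer: 0,6

Derivation:
After 1 (l): row=0 col=1 char='i'
After 2 (h): row=0 col=0 char='f'
After 3 (w): row=0 col=6 char='c'
After 4 (0): row=0 col=0 char='f'
After 5 (k): row=0 col=0 char='f'
After 6 (b): row=0 col=0 char='f'
After 7 (^): row=0 col=0 char='f'
After 8 ($): row=0 col=8 char='t'
After 9 (gg): row=0 col=0 char='f'
After 10 (l): row=0 col=1 char='i'
After 11 (b): row=0 col=0 char='f'
After 12 (w): row=0 col=6 char='c'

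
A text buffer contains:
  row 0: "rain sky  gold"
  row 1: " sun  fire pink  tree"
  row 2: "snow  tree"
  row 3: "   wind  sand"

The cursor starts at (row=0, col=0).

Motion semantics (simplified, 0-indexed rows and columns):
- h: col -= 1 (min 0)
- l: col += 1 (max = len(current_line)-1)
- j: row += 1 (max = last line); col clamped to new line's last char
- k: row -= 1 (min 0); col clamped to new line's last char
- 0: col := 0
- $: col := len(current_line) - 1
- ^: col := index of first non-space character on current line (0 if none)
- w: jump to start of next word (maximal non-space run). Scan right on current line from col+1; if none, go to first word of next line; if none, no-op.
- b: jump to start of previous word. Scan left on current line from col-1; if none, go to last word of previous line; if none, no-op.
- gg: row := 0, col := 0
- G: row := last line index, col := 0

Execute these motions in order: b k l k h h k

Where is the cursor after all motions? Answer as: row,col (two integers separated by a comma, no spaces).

After 1 (b): row=0 col=0 char='r'
After 2 (k): row=0 col=0 char='r'
After 3 (l): row=0 col=1 char='a'
After 4 (k): row=0 col=1 char='a'
After 5 (h): row=0 col=0 char='r'
After 6 (h): row=0 col=0 char='r'
After 7 (k): row=0 col=0 char='r'

Answer: 0,0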